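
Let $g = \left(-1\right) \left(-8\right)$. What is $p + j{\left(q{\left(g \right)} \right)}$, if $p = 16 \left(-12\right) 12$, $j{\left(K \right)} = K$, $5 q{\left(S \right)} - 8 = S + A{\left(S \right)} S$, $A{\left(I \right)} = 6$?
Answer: $- \frac{11456}{5} \approx -2291.2$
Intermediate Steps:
$g = 8$
$q{\left(S \right)} = \frac{8}{5} + \frac{7 S}{5}$ ($q{\left(S \right)} = \frac{8}{5} + \frac{S + 6 S}{5} = \frac{8}{5} + \frac{7 S}{5}$)
$p = -2304$ ($p = \left(-192\right) 12 = -2304$)
$p + j{\left(q{\left(g \right)} \right)} = -2304 + \left(\frac{8}{5} + \frac{7}{5} \cdot 8\right) = -2304 + \left(\frac{8}{5} + \frac{56}{5}\right) = -2304 + \frac{64}{5} = - \frac{11456}{5}$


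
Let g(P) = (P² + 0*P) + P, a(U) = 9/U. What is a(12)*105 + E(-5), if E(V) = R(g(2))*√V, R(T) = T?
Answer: 315/4 + 6*I*√5 ≈ 78.75 + 13.416*I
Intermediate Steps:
g(P) = P + P² (g(P) = (P² + 0) + P = P² + P = P + P²)
E(V) = 6*√V (E(V) = (2*(1 + 2))*√V = (2*3)*√V = 6*√V)
a(12)*105 + E(-5) = (9/12)*105 + 6*√(-5) = (9*(1/12))*105 + 6*(I*√5) = (¾)*105 + 6*I*√5 = 315/4 + 6*I*√5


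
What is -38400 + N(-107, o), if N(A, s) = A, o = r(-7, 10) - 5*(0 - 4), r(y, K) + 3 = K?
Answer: -38507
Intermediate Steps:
r(y, K) = -3 + K
o = 27 (o = (-3 + 10) - 5*(0 - 4) = 7 - 5*(-4) = 7 - 1*(-20) = 7 + 20 = 27)
-38400 + N(-107, o) = -38400 - 107 = -38507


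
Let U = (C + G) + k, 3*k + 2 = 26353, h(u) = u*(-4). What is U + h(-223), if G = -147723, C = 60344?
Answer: -233110/3 ≈ -77703.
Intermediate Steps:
h(u) = -4*u
k = 26351/3 (k = -2/3 + (1/3)*26353 = -2/3 + 26353/3 = 26351/3 ≈ 8783.7)
U = -235786/3 (U = (60344 - 147723) + 26351/3 = -87379 + 26351/3 = -235786/3 ≈ -78595.)
U + h(-223) = -235786/3 - 4*(-223) = -235786/3 + 892 = -233110/3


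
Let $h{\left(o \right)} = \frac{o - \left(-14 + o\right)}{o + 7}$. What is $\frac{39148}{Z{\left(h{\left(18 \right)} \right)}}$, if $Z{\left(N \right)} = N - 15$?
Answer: $- \frac{978700}{361} \approx -2711.1$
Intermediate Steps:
$h{\left(o \right)} = \frac{14}{7 + o}$
$Z{\left(N \right)} = -15 + N$
$\frac{39148}{Z{\left(h{\left(18 \right)} \right)}} = \frac{39148}{-15 + \frac{14}{7 + 18}} = \frac{39148}{-15 + \frac{14}{25}} = \frac{39148}{- \frac{361}{25}} = 39148 \left(- \frac{25}{361}\right) = - \frac{978700}{361}$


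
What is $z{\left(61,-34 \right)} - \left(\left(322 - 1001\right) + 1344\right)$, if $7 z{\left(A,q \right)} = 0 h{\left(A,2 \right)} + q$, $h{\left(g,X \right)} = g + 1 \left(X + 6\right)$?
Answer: $- \frac{4689}{7} \approx -669.86$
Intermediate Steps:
$h{\left(g,X \right)} = 6 + X + g$ ($h{\left(g,X \right)} = g + 1 \left(6 + X\right) = g + \left(6 + X\right) = 6 + X + g$)
$z{\left(A,q \right)} = \frac{q}{7}$ ($z{\left(A,q \right)} = \frac{0 \left(6 + 2 + A\right) + q}{7} = \frac{0 \left(8 + A\right) + q}{7} = \frac{0 + q}{7} = \frac{q}{7}$)
$z{\left(61,-34 \right)} - \left(\left(322 - 1001\right) + 1344\right) = \frac{1}{7} \left(-34\right) - \left(\left(322 - 1001\right) + 1344\right) = - \frac{34}{7} - \left(-679 + 1344\right) = - \frac{34}{7} - 665 = - \frac{4689}{7}$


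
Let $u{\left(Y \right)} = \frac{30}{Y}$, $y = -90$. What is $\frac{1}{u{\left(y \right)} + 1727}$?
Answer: $\frac{3}{5180} \approx 0.00057915$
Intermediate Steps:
$\frac{1}{u{\left(y \right)} + 1727} = \frac{1}{\frac{30}{-90} + 1727} = \frac{1}{30 \left(- \frac{1}{90}\right) + 1727} = \frac{1}{- \frac{1}{3} + 1727} = \frac{1}{\frac{5180}{3}} = \frac{3}{5180}$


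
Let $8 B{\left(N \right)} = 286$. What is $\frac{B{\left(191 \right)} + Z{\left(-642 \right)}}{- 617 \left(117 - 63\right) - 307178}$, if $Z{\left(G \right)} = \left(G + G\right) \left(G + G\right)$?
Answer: $- \frac{6594767}{1361984} \approx -4.842$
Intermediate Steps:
$B{\left(N \right)} = \frac{143}{4}$ ($B{\left(N \right)} = \frac{1}{8} \cdot 286 = \frac{143}{4}$)
$Z{\left(G \right)} = 4 G^{2}$ ($Z{\left(G \right)} = 2 G 2 G = 4 G^{2}$)
$\frac{B{\left(191 \right)} + Z{\left(-642 \right)}}{- 617 \left(117 - 63\right) - 307178} = \frac{\frac{143}{4} + 4 \left(-642\right)^{2}}{- 617 \left(117 - 63\right) - 307178} = \frac{\frac{143}{4} + 4 \cdot 412164}{\left(-617\right) 54 - 307178} = \frac{\frac{143}{4} + 1648656}{-33318 - 307178} = \frac{6594767}{4 \left(-340496\right)} = \frac{6594767}{4} \left(- \frac{1}{340496}\right) = - \frac{6594767}{1361984}$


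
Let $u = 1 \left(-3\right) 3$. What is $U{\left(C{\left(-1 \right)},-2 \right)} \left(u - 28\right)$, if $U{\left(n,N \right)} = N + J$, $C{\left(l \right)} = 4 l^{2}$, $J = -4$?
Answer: $222$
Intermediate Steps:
$U{\left(n,N \right)} = -4 + N$ ($U{\left(n,N \right)} = N - 4 = -4 + N$)
$u = -9$ ($u = \left(-3\right) 3 = -9$)
$U{\left(C{\left(-1 \right)},-2 \right)} \left(u - 28\right) = \left(-4 - 2\right) \left(-9 - 28\right) = \left(-6\right) \left(-37\right) = 222$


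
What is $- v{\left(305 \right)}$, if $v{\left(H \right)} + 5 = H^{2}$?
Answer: $-93020$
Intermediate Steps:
$v{\left(H \right)} = -5 + H^{2}$
$- v{\left(305 \right)} = - (-5 + 305^{2}) = - (-5 + 93025) = \left(-1\right) 93020 = -93020$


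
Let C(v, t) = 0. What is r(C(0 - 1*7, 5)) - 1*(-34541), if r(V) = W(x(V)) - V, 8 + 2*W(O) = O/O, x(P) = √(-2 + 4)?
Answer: 69075/2 ≈ 34538.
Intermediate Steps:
x(P) = √2
W(O) = -7/2 (W(O) = -4 + (O/O)/2 = -4 + (½)*1 = -4 + ½ = -7/2)
r(V) = -7/2 - V
r(C(0 - 1*7, 5)) - 1*(-34541) = (-7/2 - 1*0) - 1*(-34541) = (-7/2 + 0) + 34541 = -7/2 + 34541 = 69075/2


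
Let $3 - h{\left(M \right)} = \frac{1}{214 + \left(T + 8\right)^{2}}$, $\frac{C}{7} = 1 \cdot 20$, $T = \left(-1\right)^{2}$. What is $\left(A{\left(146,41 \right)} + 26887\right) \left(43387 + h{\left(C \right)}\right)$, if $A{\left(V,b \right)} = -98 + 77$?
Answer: $\frac{343886116434}{295} \approx 1.1657 \cdot 10^{9}$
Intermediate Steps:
$T = 1$
$A{\left(V,b \right)} = -21$
$C = 140$ ($C = 7 \cdot 1 \cdot 20 = 7 \cdot 20 = 140$)
$h{\left(M \right)} = \frac{884}{295}$ ($h{\left(M \right)} = 3 - \frac{1}{214 + \left(1 + 8\right)^{2}} = 3 - \frac{1}{214 + 9^{2}} = 3 - \frac{1}{214 + 81} = 3 - \frac{1}{295} = \frac{884}{295}$)
$\left(A{\left(146,41 \right)} + 26887\right) \left(43387 + h{\left(C \right)}\right) = \left(-21 + 26887\right) \left(43387 + \frac{884}{295}\right) = 26866 \cdot \frac{12800049}{295} = \frac{343886116434}{295}$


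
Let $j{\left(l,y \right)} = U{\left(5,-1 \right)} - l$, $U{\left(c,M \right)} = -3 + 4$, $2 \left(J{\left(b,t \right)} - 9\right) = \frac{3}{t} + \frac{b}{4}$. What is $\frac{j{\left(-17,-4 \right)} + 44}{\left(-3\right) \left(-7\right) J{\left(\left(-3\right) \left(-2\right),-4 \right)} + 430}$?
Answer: $\frac{496}{5015} \approx 0.098903$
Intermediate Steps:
$J{\left(b,t \right)} = 9 + \frac{b}{8} + \frac{3}{2 t}$ ($J{\left(b,t \right)} = 9 + \frac{\frac{3}{t} + \frac{b}{4}}{2} = 9 + \left(\frac{b}{8} + \frac{3}{2 t}\right) = 9 + \frac{b}{8} + \frac{3}{2 t}$)
$U{\left(c,M \right)} = 1$
$j{\left(l,y \right)} = 1 - l$
$\frac{j{\left(-17,-4 \right)} + 44}{\left(-3\right) \left(-7\right) J{\left(\left(-3\right) \left(-2\right),-4 \right)} + 430} = \frac{\left(1 - -17\right) + 44}{\left(-3\right) \left(-7\right) \frac{12 - 4 \left(72 - -6\right)}{8 \left(-4\right)} + 430} = \frac{\left(1 + 17\right) + 44}{21 \cdot \frac{1}{8} \left(- \frac{1}{4}\right) \left(12 - 4 \left(72 + 6\right)\right) + 430} = \frac{18 + 44}{21 \cdot \frac{1}{8} \left(- \frac{1}{4}\right) \left(12 - 312\right) + 430} = \frac{62}{21 \cdot \frac{1}{8} \left(- \frac{1}{4}\right) \left(12 - 312\right) + 430} = \frac{62}{21 \cdot \frac{1}{8} \left(- \frac{1}{4}\right) \left(-300\right) + 430} = \frac{62}{21 \cdot \frac{75}{8} + 430} = \frac{62}{\frac{1575}{8} + 430} = \frac{62}{\frac{5015}{8}} = 62 \cdot \frac{8}{5015} = \frac{496}{5015}$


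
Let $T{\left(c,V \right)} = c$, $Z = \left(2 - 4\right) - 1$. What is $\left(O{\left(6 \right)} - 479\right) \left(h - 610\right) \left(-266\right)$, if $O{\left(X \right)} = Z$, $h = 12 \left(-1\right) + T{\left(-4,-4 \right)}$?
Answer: $-80260712$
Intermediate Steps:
$Z = -3$ ($Z = -2 - 1 = -3$)
$h = -16$ ($h = 12 \left(-1\right) - 4 = -12 - 4 = -16$)
$O{\left(X \right)} = -3$
$\left(O{\left(6 \right)} - 479\right) \left(h - 610\right) \left(-266\right) = \left(-3 - 479\right) \left(-16 - 610\right) \left(-266\right) = \left(-482\right) \left(-626\right) \left(-266\right) = 301732 \left(-266\right) = -80260712$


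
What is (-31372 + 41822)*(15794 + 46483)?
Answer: 650794650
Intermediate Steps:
(-31372 + 41822)*(15794 + 46483) = 10450*62277 = 650794650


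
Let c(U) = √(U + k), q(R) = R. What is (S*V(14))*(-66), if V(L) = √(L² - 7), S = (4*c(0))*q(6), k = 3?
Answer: -14256*√7 ≈ -37718.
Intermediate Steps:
c(U) = √(3 + U) (c(U) = √(U + 3) = √(3 + U))
S = 24*√3 (S = (4*√(3 + 0))*6 = (4*√3)*6 = 24*√3 ≈ 41.569)
V(L) = √(-7 + L²)
(S*V(14))*(-66) = ((24*√3)*√(-7 + 14²))*(-66) = ((24*√3)*√(-7 + 196))*(-66) = ((24*√3)*√189)*(-66) = ((24*√3)*(3*√21))*(-66) = (216*√7)*(-66) = -14256*√7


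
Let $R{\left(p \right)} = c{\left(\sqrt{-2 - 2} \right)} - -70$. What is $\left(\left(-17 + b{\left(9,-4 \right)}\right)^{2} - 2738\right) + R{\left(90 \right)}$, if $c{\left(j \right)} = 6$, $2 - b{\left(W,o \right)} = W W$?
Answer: $6554$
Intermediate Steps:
$b{\left(W,o \right)} = 2 - W^{2}$ ($b{\left(W,o \right)} = 2 - W W = 2 - W^{2}$)
$R{\left(p \right)} = 76$ ($R{\left(p \right)} = 6 - -70 = 6 + 70 = 76$)
$\left(\left(-17 + b{\left(9,-4 \right)}\right)^{2} - 2738\right) + R{\left(90 \right)} = \left(\left(-17 + \left(2 - 9^{2}\right)\right)^{2} - 2738\right) + 76 = \left(\left(-17 + \left(2 - 81\right)\right)^{2} - 2738\right) + 76 = \left(\left(-17 - 79\right)^{2} - 2738\right) + 76 = \left(\left(-96\right)^{2} - 2738\right) + 76 = \left(9216 - 2738\right) + 76 = 6478 + 76 = 6554$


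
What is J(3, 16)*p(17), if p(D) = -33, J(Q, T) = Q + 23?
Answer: -858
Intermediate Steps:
J(Q, T) = 23 + Q
J(3, 16)*p(17) = (23 + 3)*(-33) = 26*(-33) = -858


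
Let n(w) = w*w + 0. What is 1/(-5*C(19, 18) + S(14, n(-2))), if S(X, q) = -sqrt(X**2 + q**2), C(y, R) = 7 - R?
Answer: 55/2813 + 2*sqrt(53)/2813 ≈ 0.024728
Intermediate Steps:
n(w) = w**2 (n(w) = w**2 + 0 = w**2)
1/(-5*C(19, 18) + S(14, n(-2))) = 1/(-5*(7 - 1*18) - sqrt(14**2 + ((-2)**2)**2)) = 1/(-5*(7 - 18) - sqrt(196 + 4**2)) = 1/(-5*(-11) - sqrt(196 + 16)) = 1/(55 - sqrt(212)) = 1/(55 - 2*sqrt(53))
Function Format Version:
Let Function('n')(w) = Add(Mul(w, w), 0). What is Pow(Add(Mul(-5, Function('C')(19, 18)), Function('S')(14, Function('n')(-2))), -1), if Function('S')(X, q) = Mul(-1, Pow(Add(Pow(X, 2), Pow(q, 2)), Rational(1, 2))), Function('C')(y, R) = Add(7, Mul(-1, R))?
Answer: Add(Rational(55, 2813), Mul(Rational(2, 2813), Pow(53, Rational(1, 2)))) ≈ 0.024728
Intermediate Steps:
Function('n')(w) = Pow(w, 2) (Function('n')(w) = Add(Pow(w, 2), 0) = Pow(w, 2))
Pow(Add(Mul(-5, Function('C')(19, 18)), Function('S')(14, Function('n')(-2))), -1) = Pow(Add(Mul(-5, Add(7, Mul(-1, 18))), Mul(-1, Pow(Add(Pow(14, 2), Pow(Pow(-2, 2), 2)), Rational(1, 2)))), -1) = Pow(Add(Mul(-5, Add(7, -18)), Mul(-1, Pow(Add(196, Pow(4, 2)), Rational(1, 2)))), -1) = Pow(Add(Mul(-5, -11), Mul(-1, Pow(Add(196, 16), Rational(1, 2)))), -1) = Pow(Add(55, Mul(-1, Pow(212, Rational(1, 2)))), -1) = Pow(Add(55, Mul(-1, Mul(2, Pow(53, Rational(1, 2))))), -1) = Pow(Add(55, Mul(-2, Pow(53, Rational(1, 2)))), -1)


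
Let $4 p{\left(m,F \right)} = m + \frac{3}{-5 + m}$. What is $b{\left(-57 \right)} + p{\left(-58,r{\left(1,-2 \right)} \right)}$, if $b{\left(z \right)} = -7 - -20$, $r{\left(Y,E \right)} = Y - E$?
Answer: $- \frac{127}{84} \approx -1.5119$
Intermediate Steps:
$b{\left(z \right)} = 13$ ($b{\left(z \right)} = -7 + 20 = 13$)
$p{\left(m,F \right)} = \frac{m}{4} + \frac{3}{4 \left(-5 + m\right)}$ ($p{\left(m,F \right)} = \frac{m + \frac{3}{-5 + m}}{4} = \frac{m}{4} + \frac{3}{4 \left(-5 + m\right)}$)
$b{\left(-57 \right)} + p{\left(-58,r{\left(1,-2 \right)} \right)} = 13 + \frac{3 + \left(-58\right)^{2} - -290}{4 \left(-5 - 58\right)} = 13 + \frac{3 + 3364 + 290}{4 \left(-63\right)} = 13 + \frac{1}{4} \left(- \frac{1}{63}\right) 3657 = 13 - \frac{1219}{84} = - \frac{127}{84}$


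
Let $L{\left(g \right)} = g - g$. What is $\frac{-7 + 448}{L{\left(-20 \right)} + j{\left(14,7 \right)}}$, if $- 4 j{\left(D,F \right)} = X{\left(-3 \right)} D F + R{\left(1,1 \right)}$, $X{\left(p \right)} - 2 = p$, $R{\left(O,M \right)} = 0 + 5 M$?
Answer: $\frac{588}{31} \approx 18.968$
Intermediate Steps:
$R{\left(O,M \right)} = 5 M$
$X{\left(p \right)} = 2 + p$
$L{\left(g \right)} = 0$
$j{\left(D,F \right)} = - \frac{5}{4} + \frac{D F}{4}$ ($j{\left(D,F \right)} = - \frac{\left(2 - 3\right) D F + 5 \cdot 1}{4} = - \frac{- D F + 5}{4} = - \frac{5 - D F}{4} = - \frac{5}{4} + \frac{D F}{4}$)
$\frac{-7 + 448}{L{\left(-20 \right)} + j{\left(14,7 \right)}} = \frac{-7 + 448}{0 - \left(\frac{5}{4} - \frac{49}{2}\right)} = \frac{441}{0 + \left(- \frac{5}{4} + \frac{49}{2}\right)} = \frac{441}{0 + \frac{93}{4}} = \frac{441}{\frac{93}{4}} = 441 \cdot \frac{4}{93} = \frac{588}{31}$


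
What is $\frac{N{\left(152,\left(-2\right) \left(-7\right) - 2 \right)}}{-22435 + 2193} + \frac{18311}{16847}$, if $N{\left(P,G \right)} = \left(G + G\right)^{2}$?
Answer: $\frac{180473695}{170508487} \approx 1.0584$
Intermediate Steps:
$N{\left(P,G \right)} = 4 G^{2}$ ($N{\left(P,G \right)} = \left(2 G\right)^{2} = 4 G^{2}$)
$\frac{N{\left(152,\left(-2\right) \left(-7\right) - 2 \right)}}{-22435 + 2193} + \frac{18311}{16847} = \frac{4 \left(\left(-2\right) \left(-7\right) - 2\right)^{2}}{-22435 + 2193} + \frac{18311}{16847} = \frac{4 \left(14 - 2\right)^{2}}{-20242} + 18311 \cdot \frac{1}{16847} = 4 \cdot 12^{2} \left(- \frac{1}{20242}\right) + \frac{18311}{16847} = 4 \cdot 144 \left(- \frac{1}{20242}\right) + \frac{18311}{16847} = 576 \left(- \frac{1}{20242}\right) + \frac{18311}{16847} = - \frac{288}{10121} + \frac{18311}{16847} = \frac{180473695}{170508487}$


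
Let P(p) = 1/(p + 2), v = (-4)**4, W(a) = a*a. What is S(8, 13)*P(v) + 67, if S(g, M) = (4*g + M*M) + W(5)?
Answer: 8756/129 ≈ 67.876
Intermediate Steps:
W(a) = a**2
S(g, M) = 25 + M**2 + 4*g (S(g, M) = (4*g + M*M) + 5**2 = (4*g + M**2) + 25 = (M**2 + 4*g) + 25 = 25 + M**2 + 4*g)
v = 256
P(p) = 1/(2 + p)
S(8, 13)*P(v) + 67 = (25 + 13**2 + 4*8)/(2 + 256) + 67 = (25 + 169 + 32)/258 + 67 = 226*(1/258) + 67 = 113/129 + 67 = 8756/129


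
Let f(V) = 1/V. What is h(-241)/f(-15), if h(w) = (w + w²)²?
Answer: -50181984000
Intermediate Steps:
h(-241)/f(-15) = ((-241)²*(1 - 241)²)/(1/(-15)) = (58081*(-240)²)/(-1/15) = (58081*57600)*(-15) = 3345465600*(-15) = -50181984000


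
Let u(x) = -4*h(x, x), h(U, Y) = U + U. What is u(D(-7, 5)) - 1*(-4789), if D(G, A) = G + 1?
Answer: 4837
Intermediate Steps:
D(G, A) = 1 + G
h(U, Y) = 2*U
u(x) = -8*x
u(D(-7, 5)) - 1*(-4789) = -8*(1 - 7) - 1*(-4789) = -8*(-6) + 4789 = 48 + 4789 = 4837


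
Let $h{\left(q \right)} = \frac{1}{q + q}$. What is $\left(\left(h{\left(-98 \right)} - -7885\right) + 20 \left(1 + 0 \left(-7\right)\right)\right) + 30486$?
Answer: $\frac{7524635}{196} \approx 38391.0$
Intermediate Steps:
$h{\left(q \right)} = \frac{1}{2 q}$
$\left(\left(h{\left(-98 \right)} - -7885\right) + 20 \left(1 + 0 \left(-7\right)\right)\right) + 30486 = \left(\left(\frac{1}{2 \left(-98\right)} - -7885\right) + 20 \left(1 + 0 \left(-7\right)\right)\right) + 30486 = \left(\left(\frac{1}{2} \left(- \frac{1}{98}\right) + 7885\right) + 20 \left(1 + 0\right)\right) + 30486 = \left(\left(- \frac{1}{196} + 7885\right) + 20 \cdot 1\right) + 30486 = \left(\frac{1545459}{196} + 20\right) + 30486 = \frac{1549379}{196} + 30486 = \frac{7524635}{196}$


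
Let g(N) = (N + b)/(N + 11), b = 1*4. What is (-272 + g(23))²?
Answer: 85026841/1156 ≈ 73553.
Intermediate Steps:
b = 4
g(N) = (4 + N)/(11 + N) (g(N) = (N + 4)/(N + 11) = (4 + N)/(11 + N))
(-272 + g(23))² = (-272 + (4 + 23)/(11 + 23))² = (-272 + 27/34)² = (-9221/34)² = 85026841/1156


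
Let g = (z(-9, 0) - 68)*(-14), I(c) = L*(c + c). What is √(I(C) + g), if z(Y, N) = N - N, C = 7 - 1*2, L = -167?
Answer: I*√718 ≈ 26.796*I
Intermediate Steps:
C = 5 (C = 7 - 2 = 5)
I(c) = -334*c (I(c) = -167*(c + c) = -334*c)
z(Y, N) = 0
g = 952 (g = (0 - 68)*(-14) = -68*(-14) = 952)
√(I(C) + g) = √(-334*5 + 952) = √(-1670 + 952) = √(-718) = I*√718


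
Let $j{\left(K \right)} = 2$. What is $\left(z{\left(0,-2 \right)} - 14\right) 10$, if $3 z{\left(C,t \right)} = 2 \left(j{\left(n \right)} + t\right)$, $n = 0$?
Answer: $-140$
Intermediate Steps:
$z{\left(C,t \right)} = \frac{4}{3} + \frac{2 t}{3}$ ($z{\left(C,t \right)} = \frac{2 \left(2 + t\right)}{3} = \frac{4 + 2 t}{3} = \frac{4}{3} + \frac{2 t}{3}$)
$\left(z{\left(0,-2 \right)} - 14\right) 10 = \left(\left(\frac{4}{3} + \frac{2}{3} \left(-2\right)\right) - 14\right) 10 = \left(\left(\frac{4}{3} - \frac{4}{3}\right) - 14\right) 10 = \left(0 - 14\right) 10 = \left(-14\right) 10 = -140$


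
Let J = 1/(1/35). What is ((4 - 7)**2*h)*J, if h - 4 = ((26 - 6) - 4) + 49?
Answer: 21735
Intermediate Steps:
J = 35 (J = 1/(1/35) = 35)
h = 69 (h = 4 + (((26 - 6) - 4) + 49) = 4 + ((20 - 4) + 49) = 4 + (16 + 49) = 4 + 65 = 69)
((4 - 7)**2*h)*J = ((4 - 7)**2*69)*35 = ((-3)**2*69)*35 = (9*69)*35 = 621*35 = 21735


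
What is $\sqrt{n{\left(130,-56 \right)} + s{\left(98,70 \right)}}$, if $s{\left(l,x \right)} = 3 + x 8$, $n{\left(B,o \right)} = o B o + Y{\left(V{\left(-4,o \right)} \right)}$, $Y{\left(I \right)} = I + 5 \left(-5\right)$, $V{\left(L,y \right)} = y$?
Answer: $\sqrt{408162} \approx 638.88$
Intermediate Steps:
$Y{\left(I \right)} = -25 + I$ ($Y{\left(I \right)} = I - 25 = -25 + I$)
$n{\left(B,o \right)} = -25 + o + B o^{2}$ ($n{\left(B,o \right)} = o B o + \left(-25 + o\right) = B o o + \left(-25 + o\right) = B o^{2} + \left(-25 + o\right) = -25 + o + B o^{2}$)
$s{\left(l,x \right)} = 3 + 8 x$
$\sqrt{n{\left(130,-56 \right)} + s{\left(98,70 \right)}} = \sqrt{\left(-25 - 56 + 130 \left(-56\right)^{2}\right) + \left(3 + 8 \cdot 70\right)} = \sqrt{\left(-25 - 56 + 130 \cdot 3136\right) + \left(3 + 560\right)} = \sqrt{\left(-25 - 56 + 407680\right) + 563} = \sqrt{407599 + 563} = \sqrt{408162}$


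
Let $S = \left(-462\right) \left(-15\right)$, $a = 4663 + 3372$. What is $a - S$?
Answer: $1105$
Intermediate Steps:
$a = 8035$
$S = 6930$
$a - S = 8035 - 6930 = 1105$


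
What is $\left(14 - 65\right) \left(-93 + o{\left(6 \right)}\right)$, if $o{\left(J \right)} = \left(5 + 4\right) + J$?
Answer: $3978$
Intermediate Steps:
$o{\left(J \right)} = 9 + J$
$\left(14 - 65\right) \left(-93 + o{\left(6 \right)}\right) = \left(14 - 65\right) \left(-93 + \left(9 + 6\right)\right) = \left(14 - 65\right) \left(-93 + 15\right) = \left(-51\right) \left(-78\right) = 3978$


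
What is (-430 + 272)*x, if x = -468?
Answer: 73944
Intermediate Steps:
(-430 + 272)*x = (-430 + 272)*(-468) = -158*(-468) = 73944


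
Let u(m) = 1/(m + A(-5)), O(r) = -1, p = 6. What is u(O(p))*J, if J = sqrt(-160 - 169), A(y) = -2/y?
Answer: -5*I*sqrt(329)/3 ≈ -30.231*I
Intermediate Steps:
J = I*sqrt(329) (J = sqrt(-329) = I*sqrt(329) ≈ 18.138*I)
u(m) = 1/(2/5 + m) (u(m) = 1/(m - 2/(-5)) = 1/(m - 2*(-1/5)) = 1/(m + 2/5) = 1/(2/5 + m))
u(O(p))*J = (5/(2 + 5*(-1)))*(I*sqrt(329)) = (5/(2 - 5))*(I*sqrt(329)) = (5/(-3))*(I*sqrt(329)) = (5*(-1/3))*(I*sqrt(329)) = -5*I*sqrt(329)/3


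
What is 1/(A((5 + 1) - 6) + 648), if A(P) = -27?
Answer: 1/621 ≈ 0.0016103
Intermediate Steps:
1/(A((5 + 1) - 6) + 648) = 1/(-27 + 648) = 1/621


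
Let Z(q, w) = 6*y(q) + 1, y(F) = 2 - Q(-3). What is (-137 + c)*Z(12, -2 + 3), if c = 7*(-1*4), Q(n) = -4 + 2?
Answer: -4125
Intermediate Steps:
Q(n) = -2
y(F) = 4 (y(F) = 2 - 1*(-2) = 2 + 2 = 4)
Z(q, w) = 25 (Z(q, w) = 6*4 + 1 = 24 + 1 = 25)
c = -28 (c = 7*(-4) = -28)
(-137 + c)*Z(12, -2 + 3) = (-137 - 28)*25 = -165*25 = -4125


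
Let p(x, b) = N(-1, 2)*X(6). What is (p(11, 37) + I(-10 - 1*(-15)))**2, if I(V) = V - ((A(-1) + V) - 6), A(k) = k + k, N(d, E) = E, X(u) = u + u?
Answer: 1024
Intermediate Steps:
X(u) = 2*u
A(k) = 2*k
p(x, b) = 24 (p(x, b) = 2*(2*6) = 2*12 = 24)
I(V) = 8 (I(V) = V - ((2*(-1) + V) - 6) = V - ((-2 + V) - 6) = V - (-8 + V) = V + (8 - V) = 8)
(p(11, 37) + I(-10 - 1*(-15)))**2 = (24 + 8)**2 = 32**2 = 1024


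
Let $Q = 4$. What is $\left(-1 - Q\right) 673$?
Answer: $-3365$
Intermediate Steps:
$\left(-1 - Q\right) 673 = \left(-1 - 4\right) 673 = \left(-5\right) 673 = -3365$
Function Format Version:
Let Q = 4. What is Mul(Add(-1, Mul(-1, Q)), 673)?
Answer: -3365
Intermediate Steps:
Mul(Add(-1, Mul(-1, Q)), 673) = Mul(Add(-1, Mul(-1, 4)), 673) = Mul(Add(-1, -4), 673) = Mul(-5, 673) = -3365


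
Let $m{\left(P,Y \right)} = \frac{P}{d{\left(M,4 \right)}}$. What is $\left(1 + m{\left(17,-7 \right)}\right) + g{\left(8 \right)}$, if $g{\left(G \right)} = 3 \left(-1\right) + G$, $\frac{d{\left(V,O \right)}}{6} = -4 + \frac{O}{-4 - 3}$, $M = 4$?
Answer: $\frac{1033}{192} \approx 5.3802$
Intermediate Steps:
$d{\left(V,O \right)} = -24 - \frac{6 O}{7}$ ($d{\left(V,O \right)} = 6 \left(-4 + \frac{O}{-4 - 3}\right) = 6 \left(-4 + \frac{O}{-7}\right) = 6 \left(-4 + O \left(- \frac{1}{7}\right)\right) = 6 \left(-4 - \frac{O}{7}\right) = -24 - \frac{6 O}{7}$)
$m{\left(P,Y \right)} = - \frac{7 P}{192}$ ($m{\left(P,Y \right)} = \frac{P}{-24 - \frac{24}{7}} = \frac{P}{- \frac{192}{7}} = P \left(- \frac{7}{192}\right) = - \frac{7 P}{192}$)
$g{\left(G \right)} = -3 + G$
$\left(1 + m{\left(17,-7 \right)}\right) + g{\left(8 \right)} = \left(1 - \frac{119}{192}\right) + \left(-3 + 8\right) = \left(1 - \frac{119}{192}\right) + 5 = \frac{73}{192} + 5 = \frac{1033}{192}$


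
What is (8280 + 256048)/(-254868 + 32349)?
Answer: -264328/222519 ≈ -1.1879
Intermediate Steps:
(8280 + 256048)/(-254868 + 32349) = 264328/(-222519) = 264328*(-1/222519) = -264328/222519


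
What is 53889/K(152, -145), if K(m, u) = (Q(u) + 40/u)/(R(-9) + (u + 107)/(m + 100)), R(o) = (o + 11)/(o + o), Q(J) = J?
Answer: 520927/5362 ≈ 97.152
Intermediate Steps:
R(o) = (11 + o)/(2*o) (R(o) = (11 + o)/((2*o)) = (11 + o)*(1/(2*o)) = (11 + o)/(2*o))
K(m, u) = (u + 40/u)/(-⅑ + (107 + u)/(100 + m)) (K(m, u) = (u + 40/u)/((½)*(11 - 9)/(-9) + (u + 107)/(m + 100)) = (u + 40/u)/((½)*(-⅑)*2 + (107 + u)/(100 + m)) = (u + 40/u)/(-⅑ + (107 + u)/(100 + m)))
53889/K(152, -145) = 53889/((9*(4000 + 40*152 + 100*(-145)² + 152*(-145)²)/(-145*(863 - 1*152 + 9*(-145))))) = 53889/((9*(-1/145)*(4000 + 6080 + 100*21025 + 152*21025)/(863 - 152 - 1305))) = 53889/((9*(-1/145)*(4000 + 6080 + 2102500 + 3195800)/(-594))) = 53889/((9*(-1/145)*(-1/594)*5308380)) = 53889/(16086/29) = 53889*(29/16086) = 520927/5362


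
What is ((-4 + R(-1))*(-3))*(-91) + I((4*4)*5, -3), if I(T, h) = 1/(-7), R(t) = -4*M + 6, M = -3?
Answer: 26753/7 ≈ 3821.9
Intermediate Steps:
R(t) = 18 (R(t) = -4*(-3) + 6 = 12 + 6 = 18)
I(T, h) = -⅐
((-4 + R(-1))*(-3))*(-91) + I((4*4)*5, -3) = ((-4 + 18)*(-3))*(-91) - ⅐ = (14*(-3))*(-91) - ⅐ = -42*(-91) - ⅐ = 3822 - ⅐ = 26753/7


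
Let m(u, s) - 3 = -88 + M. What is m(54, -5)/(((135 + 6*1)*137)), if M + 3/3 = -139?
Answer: -75/6439 ≈ -0.011648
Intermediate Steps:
M = -140 (M = -1 - 139 = -140)
m(u, s) = -225 (m(u, s) = 3 + (-88 - 140) = 3 - 228 = -225)
m(54, -5)/(((135 + 6*1)*137)) = -225*1/(137*(135 + 6*1)) = -225*1/(137*(135 + 6)) = -225/(141*137) = -225/19317 = -225*1/19317 = -75/6439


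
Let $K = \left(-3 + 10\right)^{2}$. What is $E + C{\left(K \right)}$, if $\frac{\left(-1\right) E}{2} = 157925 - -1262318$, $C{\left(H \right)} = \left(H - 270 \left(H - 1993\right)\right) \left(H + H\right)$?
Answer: $48602556$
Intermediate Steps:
$K = 49$ ($K = 7^{2} = 49$)
$C{\left(H \right)} = 2 H \left(538110 - 269 H\right)$ ($C{\left(H \right)} = \left(H - 270 \left(-1993 + H\right)\right) 2 H = \left(H - \left(-538110 + 270 H\right)\right) 2 H = \left(538110 - 269 H\right) 2 H = 2 H \left(538110 - 269 H\right)$)
$E = -2840486$ ($E = - 2 \left(157925 - -1262318\right) = - 2 \left(157925 + 1262318\right) = \left(-2\right) 1420243 = -2840486$)
$E + C{\left(K \right)} = -2840486 + 2 \cdot 49 \left(538110 - 13181\right) = -2840486 + 2 \cdot 49 \cdot 524929 = -2840486 + 51443042 = 48602556$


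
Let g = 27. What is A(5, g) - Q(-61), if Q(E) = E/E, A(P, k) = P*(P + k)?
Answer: 159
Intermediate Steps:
Q(E) = 1
A(5, g) - Q(-61) = 5*(5 + 27) - 1*1 = 5*32 - 1 = 160 - 1 = 159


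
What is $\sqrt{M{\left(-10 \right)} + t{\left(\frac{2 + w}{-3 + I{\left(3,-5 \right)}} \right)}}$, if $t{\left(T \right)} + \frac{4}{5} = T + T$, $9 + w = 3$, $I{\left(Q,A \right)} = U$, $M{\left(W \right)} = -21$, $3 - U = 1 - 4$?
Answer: $\frac{i \sqrt{5505}}{15} \approx 4.9464 i$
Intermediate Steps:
$U = 6$ ($U = 3 - \left(1 - 4\right) = 3 - -3 = 3 + 3 = 6$)
$I{\left(Q,A \right)} = 6$
$w = -6$ ($w = -9 + 3 = -6$)
$t{\left(T \right)} = - \frac{4}{5} + 2 T$ ($t{\left(T \right)} = - \frac{4}{5} + \left(T + T\right) = - \frac{4}{5} + 2 T$)
$\sqrt{M{\left(-10 \right)} + t{\left(\frac{2 + w}{-3 + I{\left(3,-5 \right)}} \right)}} = \sqrt{-21 + \left(- \frac{4}{5} + 2 \frac{2 - 6}{-3 + 6}\right)} = \sqrt{-21 + \left(- \frac{4}{5} + 2 \left(- \frac{4}{3}\right)\right)} = \sqrt{-21 - \frac{52}{15}} = \sqrt{- \frac{367}{15}} = \frac{i \sqrt{5505}}{15}$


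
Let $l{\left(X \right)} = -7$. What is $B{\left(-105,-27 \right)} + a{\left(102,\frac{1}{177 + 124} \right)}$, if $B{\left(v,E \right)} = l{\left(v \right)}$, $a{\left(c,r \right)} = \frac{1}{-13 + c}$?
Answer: $- \frac{622}{89} \approx -6.9888$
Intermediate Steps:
$B{\left(v,E \right)} = -7$
$B{\left(-105,-27 \right)} + a{\left(102,\frac{1}{177 + 124} \right)} = -7 + \frac{1}{-13 + 102} = -7 + \frac{1}{89} = - \frac{622}{89}$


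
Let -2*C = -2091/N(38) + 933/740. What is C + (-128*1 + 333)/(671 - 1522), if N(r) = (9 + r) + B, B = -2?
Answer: 2283611/102120 ≈ 22.362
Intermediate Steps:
N(r) = 7 + r (N(r) = (9 + r) - 2 = 7 + r)
C = 100357/4440 (C = -(-2091/(7 + 38) + 933/740)/2 = -(-2091/45 + 933*(1/740))/2 = -(-2091*1/45 + 933/740)/2 = -(-697/15 + 933/740)/2 = -½*(-100357/2220) = 100357/4440 ≈ 22.603)
C + (-128*1 + 333)/(671 - 1522) = 100357/4440 + (-128*1 + 333)/(671 - 1522) = 100357/4440 + (-128 + 333)/(-851) = 100357/4440 + 205*(-1/851) = 100357/4440 - 205/851 = 2283611/102120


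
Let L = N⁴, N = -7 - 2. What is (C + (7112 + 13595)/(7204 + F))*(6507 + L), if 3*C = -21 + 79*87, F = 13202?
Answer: 101555807958/3401 ≈ 2.9861e+7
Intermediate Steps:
C = 2284 (C = (-21 + 79*87)/3 = (-21 + 6873)/3 = (⅓)*6852 = 2284)
N = -9
L = 6561 (L = (-9)⁴ = 6561)
(C + (7112 + 13595)/(7204 + F))*(6507 + L) = (2284 + (7112 + 13595)/(7204 + 13202))*(6507 + 6561) = (2284 + 20707/20406)*13068 = (46628011/20406)*13068 = 101555807958/3401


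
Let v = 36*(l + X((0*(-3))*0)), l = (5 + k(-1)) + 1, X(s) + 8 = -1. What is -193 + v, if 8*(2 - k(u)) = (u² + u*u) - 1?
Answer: -467/2 ≈ -233.50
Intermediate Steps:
k(u) = 17/8 - u²/4 (k(u) = 2 - ((u² + u*u) - 1)/8 = 2 - ((u² + u²) - 1)/8 = 2 - (2*u² - 1)/8 = 2 - (-1 + 2*u²)/8 = 2 + (⅛ - u²/4) = 17/8 - u²/4)
X(s) = -9 (X(s) = -8 - 1 = -9)
l = 63/8 (l = (5 + (17/8 - ¼*(-1)²)) + 1 = (5 + (17/8 - ¼*1)) + 1 = (5 + (17/8 - ¼)) + 1 = (5 + 15/8) + 1 = 55/8 + 1 = 63/8 ≈ 7.8750)
v = -81/2 (v = 36*(63/8 - 9) = 36*(-9/8) = -81/2 ≈ -40.500)
-193 + v = -193 - 81/2 = -467/2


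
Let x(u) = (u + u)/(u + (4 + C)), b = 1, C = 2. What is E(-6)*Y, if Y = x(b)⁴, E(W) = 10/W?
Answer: -80/7203 ≈ -0.011106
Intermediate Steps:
x(u) = 2*u/(6 + u) (x(u) = (u + u)/(u + (4 + 2)) = (2*u)/(u + 6) = (2*u)/(6 + u) = 2*u/(6 + u))
Y = 16/2401 (Y = (2*1/(6 + 1))⁴ = (2*1/7)⁴ = (2*1*(⅐))⁴ = (2/7)⁴ = 16/2401 ≈ 0.0066639)
E(-6)*Y = (10/(-6))*(16/2401) = (10*(-⅙))*(16/2401) = -5/3*16/2401 = -80/7203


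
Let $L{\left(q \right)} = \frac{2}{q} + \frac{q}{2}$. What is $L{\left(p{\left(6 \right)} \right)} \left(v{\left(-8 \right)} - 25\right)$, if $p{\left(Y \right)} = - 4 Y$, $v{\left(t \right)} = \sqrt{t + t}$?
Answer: $\frac{3625}{12} - \frac{145 i}{3} \approx 302.08 - 48.333 i$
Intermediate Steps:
$v{\left(t \right)} = \sqrt{2} \sqrt{t}$ ($v{\left(t \right)} = \sqrt{2 t} = \sqrt{2} \sqrt{t}$)
$L{\left(q \right)} = \frac{q}{2} + \frac{2}{q}$ ($L{\left(q \right)} = \frac{2}{q} + q \frac{1}{2} = \frac{2}{q} + \frac{q}{2} = \frac{q}{2} + \frac{2}{q}$)
$L{\left(p{\left(6 \right)} \right)} \left(v{\left(-8 \right)} - 25\right) = \left(\frac{\left(-4\right) 6}{2} + \frac{2}{\left(-4\right) 6}\right) \left(\sqrt{2} \sqrt{-8} - 25\right) = \left(\frac{1}{2} \left(-24\right) + \frac{2}{-24}\right) \left(\sqrt{2} \cdot 2 i \sqrt{2} - 25\right) = \left(-12 + 2 \left(- \frac{1}{24}\right)\right) \left(4 i - 25\right) = \left(-12 - \frac{1}{12}\right) \left(-25 + 4 i\right) = - \frac{145 \left(-25 + 4 i\right)}{12} = \frac{3625}{12} - \frac{145 i}{3}$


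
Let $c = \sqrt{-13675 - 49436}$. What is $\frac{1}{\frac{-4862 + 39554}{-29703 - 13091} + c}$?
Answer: $- \frac{123717454}{9631503853105} - \frac{457831609 i \sqrt{63111}}{28894511559315} \approx -1.2845 \cdot 10^{-5} - 0.0039805 i$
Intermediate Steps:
$c = i \sqrt{63111}$ ($c = \sqrt{-63111} = i \sqrt{63111} \approx 251.22 i$)
$\frac{1}{\frac{-4862 + 39554}{-29703 - 13091} + c} = \frac{1}{\frac{-4862 + 39554}{-29703 - 13091} + i \sqrt{63111}} = \frac{1}{\frac{34692}{-42794} + i \sqrt{63111}} = \frac{1}{34692 \left(- \frac{1}{42794}\right) + i \sqrt{63111}} = \frac{1}{- \frac{17346}{21397} + i \sqrt{63111}}$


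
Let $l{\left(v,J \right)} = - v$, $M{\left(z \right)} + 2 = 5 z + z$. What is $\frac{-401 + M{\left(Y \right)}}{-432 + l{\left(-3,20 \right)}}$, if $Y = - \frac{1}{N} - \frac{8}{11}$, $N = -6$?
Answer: $\frac{1490}{1573} \approx 0.94723$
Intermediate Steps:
$Y = - \frac{37}{66}$ ($Y = - \frac{1}{-6} - \frac{8}{11} = \left(-1\right) \left(- \frac{1}{6}\right) - \frac{8}{11} = \frac{1}{6} - \frac{8}{11} = - \frac{37}{66} \approx -0.56061$)
$M{\left(z \right)} = -2 + 6 z$ ($M{\left(z \right)} = -2 + \left(5 z + z\right) = -2 + 6 z$)
$\frac{-401 + M{\left(Y \right)}}{-432 + l{\left(-3,20 \right)}} = \frac{-401 + \left(-2 + 6 \left(- \frac{37}{66}\right)\right)}{-432 - -3} = \frac{-401 - \frac{59}{11}}{-432 + 3} = \frac{-401 - \frac{59}{11}}{-429} = \left(- \frac{4470}{11}\right) \left(- \frac{1}{429}\right) = \frac{1490}{1573}$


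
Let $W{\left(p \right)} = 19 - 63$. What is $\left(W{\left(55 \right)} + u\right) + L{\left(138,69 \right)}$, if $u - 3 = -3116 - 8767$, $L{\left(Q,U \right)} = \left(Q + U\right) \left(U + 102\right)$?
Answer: $23473$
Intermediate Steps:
$W{\left(p \right)} = -44$
$L{\left(Q,U \right)} = \left(102 + U\right) \left(Q + U\right)$ ($L{\left(Q,U \right)} = \left(Q + U\right) \left(102 + U\right) = \left(102 + U\right) \left(Q + U\right)$)
$u = -11880$ ($u = 3 - 11883 = -11880$)
$\left(W{\left(55 \right)} + u\right) + L{\left(138,69 \right)} = \left(-44 - 11880\right) + \left(69^{2} + 102 \cdot 138 + 102 \cdot 69 + 138 \cdot 69\right) = -11924 + \left(4761 + 14076 + 7038 + 9522\right) = -11924 + 35397 = 23473$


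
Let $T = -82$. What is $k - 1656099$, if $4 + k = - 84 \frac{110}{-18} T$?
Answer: $- \frac{5094589}{3} \approx -1.6982 \cdot 10^{6}$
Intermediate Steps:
$k = - \frac{126292}{3}$ ($k = -4 - 84 \frac{110}{-18} \left(-82\right) = -4 - 84 \cdot 110 \left(- \frac{1}{18}\right) \left(-82\right) = -4 - 84 \left(- \frac{55}{9}\right) \left(-82\right) = -4 - \left(- \frac{1540}{3}\right) \left(-82\right) = -4 - \frac{126280}{3} = - \frac{126292}{3} \approx -42097.0$)
$k - 1656099 = - \frac{126292}{3} - 1656099 = - \frac{5094589}{3}$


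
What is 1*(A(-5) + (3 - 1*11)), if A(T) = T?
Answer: -13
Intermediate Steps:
1*(A(-5) + (3 - 1*11)) = 1*(-5 + (3 - 1*11)) = 1*(-5 + (3 - 11)) = 1*(-5 - 8) = 1*(-13) = -13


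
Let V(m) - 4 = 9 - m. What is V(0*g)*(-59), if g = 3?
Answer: -767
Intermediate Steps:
V(m) = 13 - m (V(m) = 4 + (9 - m) = 13 - m)
V(0*g)*(-59) = (13 - 0*3)*(-59) = (13 - 1*0)*(-59) = (13 + 0)*(-59) = 13*(-59) = -767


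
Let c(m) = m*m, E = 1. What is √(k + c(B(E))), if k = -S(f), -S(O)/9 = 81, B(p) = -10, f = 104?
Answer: √829 ≈ 28.792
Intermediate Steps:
S(O) = -729 (S(O) = -9*81 = -729)
k = 729 (k = -1*(-729) = 729)
c(m) = m²
√(k + c(B(E))) = √(729 + (-10)²) = √(729 + 100) = √829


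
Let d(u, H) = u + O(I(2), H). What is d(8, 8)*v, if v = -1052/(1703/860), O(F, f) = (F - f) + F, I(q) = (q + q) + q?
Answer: -10856640/1703 ≈ -6375.0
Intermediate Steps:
I(q) = 3*q (I(q) = 2*q + q = 3*q)
O(F, f) = -f + 2*F
v = -904720/1703 (v = -1052/(1703*(1/860)) = -1052/1703/860 = -1052*860/1703 = -904720/1703 ≈ -531.25)
d(u, H) = 12 + u - H (d(u, H) = u + (-H + 2*(3*2)) = u + (-H + 2*6) = u + (-H + 12) = u + (12 - H) = 12 + u - H)
d(8, 8)*v = (12 + 8 - 1*8)*(-904720/1703) = (12 + 8 - 8)*(-904720/1703) = 12*(-904720/1703) = -10856640/1703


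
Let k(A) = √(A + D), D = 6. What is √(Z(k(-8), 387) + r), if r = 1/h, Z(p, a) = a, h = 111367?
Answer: √4799809674010/111367 ≈ 19.672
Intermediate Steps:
k(A) = √(6 + A) (k(A) = √(A + 6) = √(6 + A))
r = 1/111367 ≈ 8.9793e-6
√(Z(k(-8), 387) + r) = √(387 + 1/111367) = √(43099030/111367) = √4799809674010/111367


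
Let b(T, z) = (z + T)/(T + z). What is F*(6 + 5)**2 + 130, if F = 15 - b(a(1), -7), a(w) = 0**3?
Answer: 1824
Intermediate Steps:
a(w) = 0
b(T, z) = 1 (b(T, z) = (T + z)/(T + z) = 1)
F = 14 (F = 15 - 1*1 = 15 - 1 = 14)
F*(6 + 5)**2 + 130 = 14*(6 + 5)**2 + 130 = 14*11**2 + 130 = 14*121 + 130 = 1694 + 130 = 1824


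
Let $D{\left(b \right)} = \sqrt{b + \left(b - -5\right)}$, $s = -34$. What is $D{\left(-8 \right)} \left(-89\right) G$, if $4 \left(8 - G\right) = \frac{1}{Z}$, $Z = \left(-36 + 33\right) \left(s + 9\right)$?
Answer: $- \frac{213511 i \sqrt{11}}{300} \approx - 2360.5 i$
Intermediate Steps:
$Z = 75$ ($Z = \left(-36 + 33\right) \left(-34 + 9\right) = \left(-3\right) \left(-25\right) = 75$)
$G = \frac{2399}{300}$ ($G = 8 - \frac{1}{4 \cdot 75} = 8 - \frac{1}{300} = \frac{2399}{300} \approx 7.9967$)
$D{\left(b \right)} = \sqrt{5 + 2 b}$ ($D{\left(b \right)} = \sqrt{b + \left(b + 5\right)} = \sqrt{b + \left(5 + b\right)} = \sqrt{5 + 2 b}$)
$D{\left(-8 \right)} \left(-89\right) G = \sqrt{5 + 2 \left(-8\right)} \left(-89\right) \frac{2399}{300} = \sqrt{5 - 16} \left(-89\right) \frac{2399}{300} = \sqrt{-11} \left(-89\right) \frac{2399}{300} = i \sqrt{11} \left(-89\right) \frac{2399}{300} = - 89 i \sqrt{11} \cdot \frac{2399}{300} = - \frac{213511 i \sqrt{11}}{300}$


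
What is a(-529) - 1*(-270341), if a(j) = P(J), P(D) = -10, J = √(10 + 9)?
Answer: 270331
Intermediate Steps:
J = √19 ≈ 4.3589
a(j) = -10
a(-529) - 1*(-270341) = -10 - 1*(-270341) = -10 + 270341 = 270331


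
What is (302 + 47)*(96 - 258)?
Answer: -56538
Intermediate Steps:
(302 + 47)*(96 - 258) = 349*(-162) = -56538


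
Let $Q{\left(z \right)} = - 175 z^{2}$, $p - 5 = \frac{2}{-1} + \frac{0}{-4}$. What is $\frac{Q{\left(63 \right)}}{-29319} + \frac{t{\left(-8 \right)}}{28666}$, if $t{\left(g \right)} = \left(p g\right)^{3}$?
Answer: $\frac{3250896849}{140076409} \approx 23.208$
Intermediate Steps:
$p = 3$ ($p = 5 + \left(\frac{2}{-1} + \frac{0}{-4}\right) = 5 + \left(2 \left(-1\right) + 0 \left(- \frac{1}{4}\right)\right) = 5 + \left(-2 + 0\right) = 5 - 2 = 3$)
$t{\left(g \right)} = 27 g^{3}$ ($t{\left(g \right)} = \left(3 g\right)^{3} = 27 g^{3}$)
$\frac{Q{\left(63 \right)}}{-29319} + \frac{t{\left(-8 \right)}}{28666} = \frac{\left(-175\right) 63^{2}}{-29319} + \frac{27 \left(-8\right)^{3}}{28666} = \left(-175\right) 3969 \left(- \frac{1}{29319}\right) + 27 \left(-512\right) \frac{1}{28666} = \left(-694575\right) \left(- \frac{1}{29319}\right) - \frac{6912}{14333} = \frac{231525}{9773} - \frac{6912}{14333} = \frac{3250896849}{140076409}$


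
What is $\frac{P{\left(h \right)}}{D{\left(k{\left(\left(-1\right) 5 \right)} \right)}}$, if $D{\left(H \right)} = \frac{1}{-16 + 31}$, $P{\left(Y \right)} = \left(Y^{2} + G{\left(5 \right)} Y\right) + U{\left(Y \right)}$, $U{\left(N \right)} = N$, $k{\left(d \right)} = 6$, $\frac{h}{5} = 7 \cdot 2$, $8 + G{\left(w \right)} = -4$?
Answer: $61950$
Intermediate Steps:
$G{\left(w \right)} = -12$ ($G{\left(w \right)} = -8 - 4 = -12$)
$h = 70$ ($h = 5 \cdot 7 \cdot 2 = 5 \cdot 14 = 70$)
$P{\left(Y \right)} = Y^{2} - 11 Y$ ($P{\left(Y \right)} = \left(Y^{2} - 12 Y\right) + Y = Y^{2} - 11 Y$)
$D{\left(H \right)} = \frac{1}{15}$
$\frac{P{\left(h \right)}}{D{\left(k{\left(\left(-1\right) 5 \right)} \right)}} = 70 \left(-11 + 70\right) \frac{1}{\frac{1}{15}} = 70 \cdot 59 \cdot 15 = 4130 \cdot 15 = 61950$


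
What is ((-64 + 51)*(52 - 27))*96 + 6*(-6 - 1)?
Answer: -31242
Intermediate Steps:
((-64 + 51)*(52 - 27))*96 + 6*(-6 - 1) = -13*25*96 + 6*(-7) = -325*96 - 42 = -31200 - 42 = -31242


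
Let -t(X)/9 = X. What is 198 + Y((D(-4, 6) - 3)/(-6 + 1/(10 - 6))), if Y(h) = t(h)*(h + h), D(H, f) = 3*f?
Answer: 39942/529 ≈ 75.505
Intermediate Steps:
t(X) = -9*X
Y(h) = -18*h**2 (Y(h) = (-9*h)*(h + h) = (-9*h)*(2*h) = -18*h**2)
198 + Y((D(-4, 6) - 3)/(-6 + 1/(10 - 6))) = 198 - 18*(3*6 - 3)**2/(-6 + 1/(10 - 6))**2 = 198 - 18*(18 - 3)**2/(-6 + 1/4)**2 = 198 - 18*225/(-6 + 1/4)**2 = 198 - 18*(15/(-23/4))**2 = 198 - 18*(15*(-4/23))**2 = 198 - 18*(-60/23)**2 = 198 - 18*3600/529 = 198 - 64800/529 = 39942/529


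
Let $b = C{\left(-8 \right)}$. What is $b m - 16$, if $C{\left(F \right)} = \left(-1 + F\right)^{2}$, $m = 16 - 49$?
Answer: $-2689$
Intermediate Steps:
$m = -33$
$b = 81$ ($b = \left(-1 - 8\right)^{2} = \left(-9\right)^{2} = 81$)
$b m - 16 = 81 \left(-33\right) - 16 = -2673 - 16 = -2689$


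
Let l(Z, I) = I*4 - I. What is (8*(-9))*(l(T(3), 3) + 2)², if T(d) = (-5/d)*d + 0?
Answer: -8712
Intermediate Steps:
T(d) = -5 (T(d) = -5 + 0 = -5)
l(Z, I) = 3*I (l(Z, I) = 4*I - I = 3*I)
(8*(-9))*(l(T(3), 3) + 2)² = (8*(-9))*(3*3 + 2)² = -72*(9 + 2)² = -72*11² = -72*121 = -8712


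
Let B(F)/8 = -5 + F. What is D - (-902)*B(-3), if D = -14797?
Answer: -72525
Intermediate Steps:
B(F) = -40 + 8*F (B(F) = 8*(-5 + F) = -40 + 8*F)
D - (-902)*B(-3) = -14797 - (-902)*(-40 + 8*(-3)) = -14797 - (-902)*(-40 - 24) = -14797 - (-902)*(-64) = -14797 - 1*57728 = -14797 - 57728 = -72525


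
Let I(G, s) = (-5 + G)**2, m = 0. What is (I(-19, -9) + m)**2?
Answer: 331776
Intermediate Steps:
(I(-19, -9) + m)**2 = ((-5 - 19)**2 + 0)**2 = ((-24)**2 + 0)**2 = (576 + 0)**2 = 576**2 = 331776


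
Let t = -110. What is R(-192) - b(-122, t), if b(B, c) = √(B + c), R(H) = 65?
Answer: 65 - 2*I*√58 ≈ 65.0 - 15.232*I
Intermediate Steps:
R(-192) - b(-122, t) = 65 - √(-122 - 110) = 65 - √(-232) = 65 - 2*I*√58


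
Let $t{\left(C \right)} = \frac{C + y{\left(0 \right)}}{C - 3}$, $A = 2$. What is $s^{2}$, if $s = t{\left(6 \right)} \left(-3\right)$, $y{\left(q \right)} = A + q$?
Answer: $64$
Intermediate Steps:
$y{\left(q \right)} = 2 + q$
$t{\left(C \right)} = \frac{2 + C}{-3 + C}$ ($t{\left(C \right)} = \frac{C + \left(2 + 0\right)}{C - 3} = \frac{C + 2}{-3 + C} = \frac{2 + C}{-3 + C}$)
$s = -8$ ($s = \frac{2 + 6}{-3 + 6} \left(-3\right) = \frac{1}{3} \cdot 8 \left(-3\right) = \frac{8}{3} \left(-3\right) = -8$)
$s^{2} = \left(-8\right)^{2} = 64$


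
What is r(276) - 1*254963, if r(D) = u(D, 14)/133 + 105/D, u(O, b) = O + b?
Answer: -3119695933/12236 ≈ -2.5496e+5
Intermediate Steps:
r(D) = 2/19 + 105/D + D/133 (r(D) = (D + 14)/133 + 105/D = (14 + D)*(1/133) + 105/D = (2/19 + D/133) + 105/D = 2/19 + 105/D + D/133)
r(276) - 1*254963 = (1/133)*(13965 + 276*(14 + 276))/276 - 1*254963 = (1/133)*(1/276)*(13965 + 276*290) - 254963 = (1/133)*(1/276)*(13965 + 80040) - 254963 = (1/133)*(1/276)*94005 - 254963 = 31335/12236 - 254963 = -3119695933/12236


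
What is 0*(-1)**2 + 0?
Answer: 0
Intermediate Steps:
0*(-1)**2 + 0 = 0*1 + 0 = 0 + 0 = 0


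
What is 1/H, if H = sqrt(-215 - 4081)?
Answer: -I*sqrt(1074)/2148 ≈ -0.015257*I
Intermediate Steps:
H = 2*I*sqrt(1074) (H = sqrt(-4296) = 2*I*sqrt(1074) ≈ 65.544*I)
1/H = 1/(2*I*sqrt(1074)) = -I*sqrt(1074)/2148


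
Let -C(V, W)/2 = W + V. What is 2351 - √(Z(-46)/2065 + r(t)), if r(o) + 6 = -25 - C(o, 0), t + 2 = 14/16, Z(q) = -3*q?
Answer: 2351 - I*√566002045/4130 ≈ 2351.0 - 5.7605*I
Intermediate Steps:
C(V, W) = -2*V - 2*W (C(V, W) = -2*(W + V) = -2*(V + W) = -2*V - 2*W)
t = -9/8 (t = -2 + 14/16 = -2 + 14*(1/16) = -2 + 7/8 = -9/8 ≈ -1.1250)
r(o) = -31 + 2*o (r(o) = -6 + (-25 - (-2*o - 2*0)) = -6 + (-25 - (-2*o + 0)) = -6 + (-25 - (-2)*o) = -6 + (-25 + 2*o) = -31 + 2*o)
2351 - √(Z(-46)/2065 + r(t)) = 2351 - √(-3*(-46)/2065 + (-31 + 2*(-9/8))) = 2351 - √(138*(1/2065) + (-31 - 9/4)) = 2351 - √(138/2065 - 133/4) = 2351 - √(-274093/8260) = 2351 - I*√566002045/4130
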